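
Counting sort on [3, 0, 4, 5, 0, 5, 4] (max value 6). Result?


Count array: [2, 0, 0, 1, 2, 2, 0]
Reconstruct: [0, 0, 3, 4, 4, 5, 5]


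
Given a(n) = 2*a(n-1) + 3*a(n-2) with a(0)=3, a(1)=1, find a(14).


Build bottom-up:
...a(12)=531443, a(13)=1594321, a(14)=2*1594321+3*531443=4782971


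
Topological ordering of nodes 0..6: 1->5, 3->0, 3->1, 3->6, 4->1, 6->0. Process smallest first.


Kahn's algorithm, process smallest node first
Order: [2, 3, 4, 1, 5, 6, 0]


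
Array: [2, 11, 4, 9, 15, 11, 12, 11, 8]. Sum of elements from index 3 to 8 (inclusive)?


Prefix sums: [0, 2, 13, 17, 26, 41, 52, 64, 75, 83]
Sum[3..8] = prefix[9] - prefix[3] = 83 - 17 = 66


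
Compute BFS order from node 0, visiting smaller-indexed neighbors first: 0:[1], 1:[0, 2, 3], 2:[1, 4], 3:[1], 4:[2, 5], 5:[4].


BFS queue: start with [0]
Visit order: [0, 1, 2, 3, 4, 5]


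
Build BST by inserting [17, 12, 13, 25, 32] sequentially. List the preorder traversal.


Root = 17; build tree by BST insertion.
Preorder traversal: [17, 12, 13, 25, 32]


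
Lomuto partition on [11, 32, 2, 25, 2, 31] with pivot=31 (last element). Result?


Elements <= 31 go left of pivot.
Result: [11, 2, 25, 2, 31, 32], pivot at index 4


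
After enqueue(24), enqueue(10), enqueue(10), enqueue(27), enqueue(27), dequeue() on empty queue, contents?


enqueue(24) -> [24]
enqueue(10) -> [24, 10]
enqueue(10) -> [24, 10, 10]
enqueue(27) -> [24, 10, 10, 27]
enqueue(27) -> [24, 10, 10, 27, 27]
dequeue() returns 24 -> [10, 10, 27, 27]
Final queue (front to back): [10, 10, 27, 27]


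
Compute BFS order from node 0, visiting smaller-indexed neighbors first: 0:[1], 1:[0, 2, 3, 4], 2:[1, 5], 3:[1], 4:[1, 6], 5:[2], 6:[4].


BFS queue: start with [0]
Visit order: [0, 1, 2, 3, 4, 5, 6]


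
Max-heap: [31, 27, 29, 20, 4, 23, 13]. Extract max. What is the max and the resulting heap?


Max = 31
Replace root with last, heapify down
Resulting heap: [29, 27, 23, 20, 4, 13]


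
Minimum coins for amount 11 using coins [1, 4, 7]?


dp[0]=0; dp[i]=1+min(dp[i-c] for c in coins)
...dp[6]=3, dp[7]=1, dp[8]=2, dp[9]=3, dp[10]=4, dp[11]=2
Minimum coins for 11 = 2


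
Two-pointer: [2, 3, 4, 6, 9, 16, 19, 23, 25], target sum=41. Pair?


Two pointers: lo=0, hi=8
Found pair: (16, 25) summing to 41


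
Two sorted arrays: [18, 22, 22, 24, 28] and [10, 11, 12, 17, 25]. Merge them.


Compare heads, take smaller each step.
Merged: [10, 11, 12, 17, 18, 22, 22, 24, 25, 28]


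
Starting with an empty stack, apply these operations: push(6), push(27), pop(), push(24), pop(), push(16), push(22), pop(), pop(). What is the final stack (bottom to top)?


push(6) -> [6]
push(27) -> [6, 27]
pop() returns 27 -> [6]
push(24) -> [6, 24]
pop() returns 24 -> [6]
push(16) -> [6, 16]
push(22) -> [6, 16, 22]
pop() returns 22 -> [6, 16]
pop() returns 16 -> [6]
Final stack (bottom to top): [6]


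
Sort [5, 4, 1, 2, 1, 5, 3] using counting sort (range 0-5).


Count array: [0, 2, 1, 1, 1, 2]
Reconstruct: [1, 1, 2, 3, 4, 5, 5]


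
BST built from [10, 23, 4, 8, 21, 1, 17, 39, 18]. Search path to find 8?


BST root = 10
Search for 8: compare at each node
Path: [10, 4, 8]


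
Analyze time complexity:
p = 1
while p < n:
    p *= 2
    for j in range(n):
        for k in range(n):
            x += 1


Per nesting level: O(log n) * O(n) * O(n) = O(n^2 log n)
Complexity: O(n^2 log n)


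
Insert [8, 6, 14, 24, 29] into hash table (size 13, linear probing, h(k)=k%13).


Insertions: 8->slot 8; 6->slot 6; 14->slot 1; 24->slot 11; 29->slot 3
Table: [None, 14, None, 29, None, None, 6, None, 8, None, None, 24, None]


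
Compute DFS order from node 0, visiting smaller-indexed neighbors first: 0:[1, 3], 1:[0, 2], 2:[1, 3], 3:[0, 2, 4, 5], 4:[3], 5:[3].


DFS stack-based: start with [0]
Visit order: [0, 1, 2, 3, 4, 5]


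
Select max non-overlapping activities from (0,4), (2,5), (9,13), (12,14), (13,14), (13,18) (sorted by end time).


Greedy: pick earliest-ending, then skip overlaps.
Selected (3 activities): [(0, 4), (9, 13), (13, 14)]


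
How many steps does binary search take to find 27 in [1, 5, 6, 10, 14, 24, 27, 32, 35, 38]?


Search for 27:
[0,9] mid=4 arr[4]=14
[5,9] mid=7 arr[7]=32
[5,6] mid=5 arr[5]=24
[6,6] mid=6 arr[6]=27
Total: 4 comparisons


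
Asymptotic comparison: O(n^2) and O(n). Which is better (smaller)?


linear grows slower than quadratic
O(n) is asymptotically smaller; O(n^2) grows faster


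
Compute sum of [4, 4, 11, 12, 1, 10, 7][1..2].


Prefix sums: [0, 4, 8, 19, 31, 32, 42, 49]
Sum[1..2] = prefix[3] - prefix[1] = 19 - 4 = 15


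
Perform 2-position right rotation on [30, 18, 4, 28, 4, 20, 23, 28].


Right rotate by 2: [23, 28, 30, 18, 4, 28, 4, 20]


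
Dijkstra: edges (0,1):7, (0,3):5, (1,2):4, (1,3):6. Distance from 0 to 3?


Dijkstra from 0:
Distances: {0: 0, 1: 7, 2: 11, 3: 5}
Shortest distance to 3 = 5, path = [0, 3]


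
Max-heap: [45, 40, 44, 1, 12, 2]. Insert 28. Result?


Append 28: [45, 40, 44, 1, 12, 2, 28]
Bubble up: no swaps needed
Result: [45, 40, 44, 1, 12, 2, 28]


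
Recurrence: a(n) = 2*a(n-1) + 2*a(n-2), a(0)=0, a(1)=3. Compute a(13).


Build bottom-up:
...a(11)=54816, a(12)=149760, a(13)=2*149760+2*54816=409152


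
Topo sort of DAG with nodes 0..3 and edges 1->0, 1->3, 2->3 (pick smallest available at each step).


Kahn's algorithm, process smallest node first
Order: [1, 0, 2, 3]


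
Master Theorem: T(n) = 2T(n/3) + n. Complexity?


a=2, b=3, c=1. log_3(2)=0.631 < c=1. Case 3: O(n^c) = O(n)
Complexity: O(n)


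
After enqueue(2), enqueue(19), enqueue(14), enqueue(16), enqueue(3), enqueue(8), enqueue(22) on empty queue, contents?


enqueue(2) -> [2]
enqueue(19) -> [2, 19]
enqueue(14) -> [2, 19, 14]
enqueue(16) -> [2, 19, 14, 16]
enqueue(3) -> [2, 19, 14, 16, 3]
enqueue(8) -> [2, 19, 14, 16, 3, 8]
enqueue(22) -> [2, 19, 14, 16, 3, 8, 22]
Final queue (front to back): [2, 19, 14, 16, 3, 8, 22]


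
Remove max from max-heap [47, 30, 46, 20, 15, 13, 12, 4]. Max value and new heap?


Max = 47
Replace root with last, heapify down
Resulting heap: [46, 30, 13, 20, 15, 4, 12]


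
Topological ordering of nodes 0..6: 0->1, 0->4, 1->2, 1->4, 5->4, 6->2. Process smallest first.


Kahn's algorithm, process smallest node first
Order: [0, 1, 3, 5, 4, 6, 2]


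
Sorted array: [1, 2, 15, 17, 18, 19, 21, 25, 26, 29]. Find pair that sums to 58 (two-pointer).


Two pointers: lo=0, hi=9
No pair sums to 58


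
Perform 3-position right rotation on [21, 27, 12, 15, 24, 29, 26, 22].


Right rotate by 3: [29, 26, 22, 21, 27, 12, 15, 24]


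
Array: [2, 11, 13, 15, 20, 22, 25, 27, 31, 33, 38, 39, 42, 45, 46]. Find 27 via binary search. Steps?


Search for 27:
[0,14] mid=7 arr[7]=27
Total: 1 comparisons


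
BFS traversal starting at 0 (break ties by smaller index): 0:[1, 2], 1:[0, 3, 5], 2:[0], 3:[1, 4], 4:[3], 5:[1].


BFS queue: start with [0]
Visit order: [0, 1, 2, 3, 5, 4]


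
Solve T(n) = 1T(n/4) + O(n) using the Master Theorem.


a=1, b=4, c=1. log_4(1)=0 < c=1. Case 3: O(n^c) = O(n)
Complexity: O(n)


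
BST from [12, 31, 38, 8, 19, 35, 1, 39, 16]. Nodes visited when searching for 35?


BST root = 12
Search for 35: compare at each node
Path: [12, 31, 38, 35]


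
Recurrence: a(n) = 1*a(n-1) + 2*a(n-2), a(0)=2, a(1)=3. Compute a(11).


Build bottom-up:
...a(9)=853, a(10)=1707, a(11)=1*1707+2*853=3413


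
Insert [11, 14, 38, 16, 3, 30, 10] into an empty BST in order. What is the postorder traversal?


Root = 11; build tree by BST insertion.
Postorder traversal: [10, 3, 30, 16, 38, 14, 11]


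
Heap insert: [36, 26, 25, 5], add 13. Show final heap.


Append 13: [36, 26, 25, 5, 13]
Bubble up: no swaps needed
Result: [36, 26, 25, 5, 13]


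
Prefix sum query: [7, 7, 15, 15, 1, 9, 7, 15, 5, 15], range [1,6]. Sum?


Prefix sums: [0, 7, 14, 29, 44, 45, 54, 61, 76, 81, 96]
Sum[1..6] = prefix[7] - prefix[1] = 61 - 7 = 54


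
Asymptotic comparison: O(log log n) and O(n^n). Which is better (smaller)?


double-logarithmic grows slower than n^n
O(log log n) is asymptotically smaller; O(n^n) grows faster


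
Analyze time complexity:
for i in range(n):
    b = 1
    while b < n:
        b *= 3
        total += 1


Per nesting level: O(n) * O(log n) = O(n log n)
Complexity: O(n log n)


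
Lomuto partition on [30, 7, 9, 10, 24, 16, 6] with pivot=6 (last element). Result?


Elements <= 6 go left of pivot.
Result: [6, 7, 9, 10, 24, 16, 30], pivot at index 0


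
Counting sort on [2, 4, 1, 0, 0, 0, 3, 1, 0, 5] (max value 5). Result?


Count array: [4, 2, 1, 1, 1, 1]
Reconstruct: [0, 0, 0, 0, 1, 1, 2, 3, 4, 5]


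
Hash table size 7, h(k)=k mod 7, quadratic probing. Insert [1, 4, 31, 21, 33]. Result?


Insertions: 1->slot 1; 4->slot 4; 31->slot 3; 21->slot 0; 33->slot 5
Table: [21, 1, None, 31, 4, 33, None]


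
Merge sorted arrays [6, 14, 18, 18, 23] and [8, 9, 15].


Compare heads, take smaller each step.
Merged: [6, 8, 9, 14, 15, 18, 18, 23]


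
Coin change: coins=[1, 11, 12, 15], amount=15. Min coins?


dp[0]=0; dp[i]=1+min(dp[i-c] for c in coins)
...dp[10]=10, dp[11]=1, dp[12]=1, dp[13]=2, dp[14]=3, dp[15]=1
Minimum coins for 15 = 1


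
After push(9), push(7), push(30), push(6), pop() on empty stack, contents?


push(9) -> [9]
push(7) -> [9, 7]
push(30) -> [9, 7, 30]
push(6) -> [9, 7, 30, 6]
pop() returns 6 -> [9, 7, 30]
Final stack (bottom to top): [9, 7, 30]


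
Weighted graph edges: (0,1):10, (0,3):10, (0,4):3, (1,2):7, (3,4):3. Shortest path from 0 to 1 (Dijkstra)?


Dijkstra from 0:
Distances: {0: 0, 1: 10, 2: 17, 3: 6, 4: 3}
Shortest distance to 1 = 10, path = [0, 1]


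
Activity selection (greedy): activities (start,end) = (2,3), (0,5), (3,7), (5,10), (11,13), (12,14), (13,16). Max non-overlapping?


Greedy: pick earliest-ending, then skip overlaps.
Selected (4 activities): [(2, 3), (3, 7), (11, 13), (13, 16)]


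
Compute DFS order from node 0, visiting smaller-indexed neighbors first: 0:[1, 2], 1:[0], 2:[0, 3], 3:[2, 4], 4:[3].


DFS stack-based: start with [0]
Visit order: [0, 1, 2, 3, 4]


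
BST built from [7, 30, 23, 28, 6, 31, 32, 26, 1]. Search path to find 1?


BST root = 7
Search for 1: compare at each node
Path: [7, 6, 1]


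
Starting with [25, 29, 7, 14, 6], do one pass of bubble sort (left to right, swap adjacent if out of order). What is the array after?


After one pass: [25, 7, 14, 6, 29]


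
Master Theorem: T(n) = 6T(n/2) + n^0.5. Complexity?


a=6, b=2, c=0.5. log_2(6)=2.585 > c=0.5. Case 1: O(n^log_b(a)) = O(n^2.585)
Complexity: O(n^2.585)


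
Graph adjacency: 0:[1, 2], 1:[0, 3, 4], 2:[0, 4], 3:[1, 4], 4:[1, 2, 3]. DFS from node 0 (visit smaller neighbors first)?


DFS stack-based: start with [0]
Visit order: [0, 1, 3, 4, 2]


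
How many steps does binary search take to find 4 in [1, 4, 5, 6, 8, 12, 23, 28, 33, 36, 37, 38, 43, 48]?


Search for 4:
[0,13] mid=6 arr[6]=23
[0,5] mid=2 arr[2]=5
[0,1] mid=0 arr[0]=1
[1,1] mid=1 arr[1]=4
Total: 4 comparisons


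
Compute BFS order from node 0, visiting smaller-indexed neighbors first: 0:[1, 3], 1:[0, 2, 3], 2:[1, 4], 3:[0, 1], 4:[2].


BFS queue: start with [0]
Visit order: [0, 1, 3, 2, 4]


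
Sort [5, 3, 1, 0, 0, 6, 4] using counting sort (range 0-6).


Count array: [2, 1, 0, 1, 1, 1, 1]
Reconstruct: [0, 0, 1, 3, 4, 5, 6]


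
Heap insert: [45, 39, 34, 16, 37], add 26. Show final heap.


Append 26: [45, 39, 34, 16, 37, 26]
Bubble up: no swaps needed
Result: [45, 39, 34, 16, 37, 26]


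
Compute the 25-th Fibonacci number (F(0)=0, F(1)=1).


F(n)=F(n-1)+F(n-2)
...F(23)=28657, F(24)=46368, F(25)=75025


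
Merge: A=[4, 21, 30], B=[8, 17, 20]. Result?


Compare heads, take smaller each step.
Merged: [4, 8, 17, 20, 21, 30]


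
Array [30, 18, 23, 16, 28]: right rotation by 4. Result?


Right rotate by 4: [18, 23, 16, 28, 30]


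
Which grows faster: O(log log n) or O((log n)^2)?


double-logarithmic grows slower than polylogarithmic
O(log log n) is asymptotically smaller; O((log n)^2) grows faster


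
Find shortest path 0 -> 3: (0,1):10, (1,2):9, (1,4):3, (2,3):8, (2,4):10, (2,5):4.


Dijkstra from 0:
Distances: {0: 0, 1: 10, 2: 19, 3: 27, 4: 13, 5: 23}
Shortest distance to 3 = 27, path = [0, 1, 2, 3]


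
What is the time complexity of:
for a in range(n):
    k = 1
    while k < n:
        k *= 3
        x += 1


Per nesting level: O(n) * O(log n) = O(n log n)
Complexity: O(n log n)


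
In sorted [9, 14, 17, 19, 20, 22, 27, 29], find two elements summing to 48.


Two pointers: lo=0, hi=7
Found pair: (19, 29) summing to 48


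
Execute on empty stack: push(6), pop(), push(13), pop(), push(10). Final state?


push(6) -> [6]
pop() returns 6 -> []
push(13) -> [13]
pop() returns 13 -> []
push(10) -> [10]
Final stack (bottom to top): [10]


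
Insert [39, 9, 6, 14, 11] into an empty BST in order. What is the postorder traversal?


Root = 39; build tree by BST insertion.
Postorder traversal: [6, 11, 14, 9, 39]


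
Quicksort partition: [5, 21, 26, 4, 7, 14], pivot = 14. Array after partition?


Elements <= 14 go left of pivot.
Result: [5, 4, 7, 14, 26, 21], pivot at index 3


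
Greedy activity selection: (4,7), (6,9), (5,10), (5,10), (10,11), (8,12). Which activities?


Greedy: pick earliest-ending, then skip overlaps.
Selected (2 activities): [(4, 7), (10, 11)]


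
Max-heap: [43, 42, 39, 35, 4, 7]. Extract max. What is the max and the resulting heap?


Max = 43
Replace root with last, heapify down
Resulting heap: [42, 35, 39, 7, 4]


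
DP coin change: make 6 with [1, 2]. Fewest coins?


dp[0]=0; dp[i]=1+min(dp[i-c] for c in coins)
...dp[1]=1, dp[2]=1, dp[3]=2, dp[4]=2, dp[5]=3, dp[6]=3
Minimum coins for 6 = 3


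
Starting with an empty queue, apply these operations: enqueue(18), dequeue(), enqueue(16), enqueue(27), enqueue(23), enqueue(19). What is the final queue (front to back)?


enqueue(18) -> [18]
dequeue() returns 18 -> []
enqueue(16) -> [16]
enqueue(27) -> [16, 27]
enqueue(23) -> [16, 27, 23]
enqueue(19) -> [16, 27, 23, 19]
Final queue (front to back): [16, 27, 23, 19]


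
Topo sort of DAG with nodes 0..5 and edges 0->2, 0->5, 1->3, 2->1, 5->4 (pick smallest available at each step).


Kahn's algorithm, process smallest node first
Order: [0, 2, 1, 3, 5, 4]


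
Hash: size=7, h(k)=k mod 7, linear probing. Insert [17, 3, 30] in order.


Insertions: 17->slot 3; 3->slot 4; 30->slot 2
Table: [None, None, 30, 17, 3, None, None]


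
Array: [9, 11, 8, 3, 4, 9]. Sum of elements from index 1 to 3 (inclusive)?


Prefix sums: [0, 9, 20, 28, 31, 35, 44]
Sum[1..3] = prefix[4] - prefix[1] = 31 - 9 = 22


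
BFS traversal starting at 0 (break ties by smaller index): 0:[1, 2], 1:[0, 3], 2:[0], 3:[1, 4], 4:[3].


BFS queue: start with [0]
Visit order: [0, 1, 2, 3, 4]


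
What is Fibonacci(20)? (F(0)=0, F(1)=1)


F(n)=F(n-1)+F(n-2)
...F(18)=2584, F(19)=4181, F(20)=6765


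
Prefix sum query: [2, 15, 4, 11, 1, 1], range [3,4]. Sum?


Prefix sums: [0, 2, 17, 21, 32, 33, 34]
Sum[3..4] = prefix[5] - prefix[3] = 33 - 21 = 12


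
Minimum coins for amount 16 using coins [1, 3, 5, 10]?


dp[0]=0; dp[i]=1+min(dp[i-c] for c in coins)
...dp[11]=2, dp[12]=3, dp[13]=2, dp[14]=3, dp[15]=2, dp[16]=3
Minimum coins for 16 = 3


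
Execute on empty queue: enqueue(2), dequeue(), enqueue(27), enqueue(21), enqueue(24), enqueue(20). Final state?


enqueue(2) -> [2]
dequeue() returns 2 -> []
enqueue(27) -> [27]
enqueue(21) -> [27, 21]
enqueue(24) -> [27, 21, 24]
enqueue(20) -> [27, 21, 24, 20]
Final queue (front to back): [27, 21, 24, 20]


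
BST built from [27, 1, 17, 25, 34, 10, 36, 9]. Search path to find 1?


BST root = 27
Search for 1: compare at each node
Path: [27, 1]


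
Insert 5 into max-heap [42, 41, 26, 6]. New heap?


Append 5: [42, 41, 26, 6, 5]
Bubble up: no swaps needed
Result: [42, 41, 26, 6, 5]


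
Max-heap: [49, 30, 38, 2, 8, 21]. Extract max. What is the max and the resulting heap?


Max = 49
Replace root with last, heapify down
Resulting heap: [38, 30, 21, 2, 8]


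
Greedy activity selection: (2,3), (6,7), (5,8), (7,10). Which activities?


Greedy: pick earliest-ending, then skip overlaps.
Selected (3 activities): [(2, 3), (6, 7), (7, 10)]


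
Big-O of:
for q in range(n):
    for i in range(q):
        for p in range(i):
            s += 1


Per nesting level: O(n) * O(n) [triangular over q] * O(n) [triangular over i] = O(n^3)
Complexity: O(n^3)


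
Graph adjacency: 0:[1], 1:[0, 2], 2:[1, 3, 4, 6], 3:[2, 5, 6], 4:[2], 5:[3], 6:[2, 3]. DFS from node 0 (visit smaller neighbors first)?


DFS stack-based: start with [0]
Visit order: [0, 1, 2, 3, 5, 6, 4]


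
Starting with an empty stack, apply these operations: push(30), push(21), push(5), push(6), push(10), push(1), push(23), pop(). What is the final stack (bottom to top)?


push(30) -> [30]
push(21) -> [30, 21]
push(5) -> [30, 21, 5]
push(6) -> [30, 21, 5, 6]
push(10) -> [30, 21, 5, 6, 10]
push(1) -> [30, 21, 5, 6, 10, 1]
push(23) -> [30, 21, 5, 6, 10, 1, 23]
pop() returns 23 -> [30, 21, 5, 6, 10, 1]
Final stack (bottom to top): [30, 21, 5, 6, 10, 1]


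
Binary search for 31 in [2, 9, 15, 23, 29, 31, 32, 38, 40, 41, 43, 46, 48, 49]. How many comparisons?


Search for 31:
[0,13] mid=6 arr[6]=32
[0,5] mid=2 arr[2]=15
[3,5] mid=4 arr[4]=29
[5,5] mid=5 arr[5]=31
Total: 4 comparisons


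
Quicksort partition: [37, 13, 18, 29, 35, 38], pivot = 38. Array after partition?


Elements <= 38 go left of pivot.
Result: [37, 13, 18, 29, 35, 38], pivot at index 5


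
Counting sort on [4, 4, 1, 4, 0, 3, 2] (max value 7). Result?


Count array: [1, 1, 1, 1, 3, 0, 0, 0]
Reconstruct: [0, 1, 2, 3, 4, 4, 4]


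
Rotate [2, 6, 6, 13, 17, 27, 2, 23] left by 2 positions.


Left rotate by 2: [6, 13, 17, 27, 2, 23, 2, 6]


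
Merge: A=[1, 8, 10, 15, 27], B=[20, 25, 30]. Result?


Compare heads, take smaller each step.
Merged: [1, 8, 10, 15, 20, 25, 27, 30]


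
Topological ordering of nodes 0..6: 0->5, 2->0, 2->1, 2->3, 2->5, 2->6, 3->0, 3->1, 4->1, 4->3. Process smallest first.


Kahn's algorithm, process smallest node first
Order: [2, 4, 3, 0, 1, 5, 6]


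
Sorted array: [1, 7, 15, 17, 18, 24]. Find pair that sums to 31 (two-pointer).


Two pointers: lo=0, hi=5
Found pair: (7, 24) summing to 31


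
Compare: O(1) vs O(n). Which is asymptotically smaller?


constant grows slower than linear
O(1) is asymptotically smaller; O(n) grows faster


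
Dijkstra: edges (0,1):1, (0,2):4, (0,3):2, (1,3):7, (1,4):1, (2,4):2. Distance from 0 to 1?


Dijkstra from 0:
Distances: {0: 0, 1: 1, 2: 4, 3: 2, 4: 2}
Shortest distance to 1 = 1, path = [0, 1]


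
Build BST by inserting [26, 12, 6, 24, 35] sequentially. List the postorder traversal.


Root = 26; build tree by BST insertion.
Postorder traversal: [6, 24, 12, 35, 26]


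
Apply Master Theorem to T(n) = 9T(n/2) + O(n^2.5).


a=9, b=2, c=2.5. log_2(9)=3.170 > c=2.5. Case 1: O(n^log_b(a)) = O(n^3.170)
Complexity: O(n^3.170)


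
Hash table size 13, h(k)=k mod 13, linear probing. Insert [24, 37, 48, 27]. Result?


Insertions: 24->slot 11; 37->slot 12; 48->slot 9; 27->slot 1
Table: [None, 27, None, None, None, None, None, None, None, 48, None, 24, 37]


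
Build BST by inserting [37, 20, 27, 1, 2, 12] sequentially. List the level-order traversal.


Root = 37; build tree by BST insertion.
Level-Order traversal: [37, 20, 1, 27, 2, 12]


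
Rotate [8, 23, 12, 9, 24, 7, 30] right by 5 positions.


Right rotate by 5: [12, 9, 24, 7, 30, 8, 23]


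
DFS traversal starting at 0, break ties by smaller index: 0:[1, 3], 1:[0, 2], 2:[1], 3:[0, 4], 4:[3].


DFS stack-based: start with [0]
Visit order: [0, 1, 2, 3, 4]


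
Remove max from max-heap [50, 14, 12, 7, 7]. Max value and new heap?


Max = 50
Replace root with last, heapify down
Resulting heap: [14, 7, 12, 7]


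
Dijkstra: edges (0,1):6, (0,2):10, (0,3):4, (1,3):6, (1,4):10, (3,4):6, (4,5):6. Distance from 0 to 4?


Dijkstra from 0:
Distances: {0: 0, 1: 6, 2: 10, 3: 4, 4: 10, 5: 16}
Shortest distance to 4 = 10, path = [0, 3, 4]


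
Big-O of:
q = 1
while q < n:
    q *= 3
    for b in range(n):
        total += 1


Per nesting level: O(log n) * O(n) = O(n log n)
Complexity: O(n log n)


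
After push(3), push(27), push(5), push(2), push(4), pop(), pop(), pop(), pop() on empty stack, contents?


push(3) -> [3]
push(27) -> [3, 27]
push(5) -> [3, 27, 5]
push(2) -> [3, 27, 5, 2]
push(4) -> [3, 27, 5, 2, 4]
pop() returns 4 -> [3, 27, 5, 2]
pop() returns 2 -> [3, 27, 5]
pop() returns 5 -> [3, 27]
pop() returns 27 -> [3]
Final stack (bottom to top): [3]


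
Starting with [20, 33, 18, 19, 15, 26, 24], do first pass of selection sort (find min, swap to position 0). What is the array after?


After one pass: [15, 33, 18, 19, 20, 26, 24]


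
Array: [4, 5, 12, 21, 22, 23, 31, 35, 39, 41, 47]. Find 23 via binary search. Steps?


Search for 23:
[0,10] mid=5 arr[5]=23
Total: 1 comparisons


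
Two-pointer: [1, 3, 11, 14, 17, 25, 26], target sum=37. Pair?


Two pointers: lo=0, hi=6
Found pair: (11, 26) summing to 37


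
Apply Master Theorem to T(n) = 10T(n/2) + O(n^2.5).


a=10, b=2, c=2.5. log_2(10)=3.322 > c=2.5. Case 1: O(n^log_b(a)) = O(n^3.322)
Complexity: O(n^3.322)


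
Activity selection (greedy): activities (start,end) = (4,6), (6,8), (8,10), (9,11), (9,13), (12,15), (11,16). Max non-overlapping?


Greedy: pick earliest-ending, then skip overlaps.
Selected (4 activities): [(4, 6), (6, 8), (8, 10), (12, 15)]


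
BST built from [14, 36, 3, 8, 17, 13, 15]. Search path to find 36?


BST root = 14
Search for 36: compare at each node
Path: [14, 36]


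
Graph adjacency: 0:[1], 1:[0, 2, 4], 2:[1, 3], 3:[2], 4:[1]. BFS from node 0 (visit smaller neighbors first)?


BFS queue: start with [0]
Visit order: [0, 1, 2, 4, 3]


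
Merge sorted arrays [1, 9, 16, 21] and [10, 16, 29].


Compare heads, take smaller each step.
Merged: [1, 9, 10, 16, 16, 21, 29]


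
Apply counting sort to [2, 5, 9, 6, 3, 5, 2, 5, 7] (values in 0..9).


Count array: [0, 0, 2, 1, 0, 3, 1, 1, 0, 1]
Reconstruct: [2, 2, 3, 5, 5, 5, 6, 7, 9]


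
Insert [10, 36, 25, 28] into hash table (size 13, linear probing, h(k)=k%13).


Insertions: 10->slot 10; 36->slot 11; 25->slot 12; 28->slot 2
Table: [None, None, 28, None, None, None, None, None, None, None, 10, 36, 25]


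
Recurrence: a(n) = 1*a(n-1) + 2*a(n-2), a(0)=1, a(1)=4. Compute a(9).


Build bottom-up:
...a(7)=214, a(8)=426, a(9)=1*426+2*214=854


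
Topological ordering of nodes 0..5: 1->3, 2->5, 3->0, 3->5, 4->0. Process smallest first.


Kahn's algorithm, process smallest node first
Order: [1, 2, 3, 4, 0, 5]


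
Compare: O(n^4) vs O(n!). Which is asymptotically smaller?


quartic grows slower than factorial
O(n^4) is asymptotically smaller; O(n!) grows faster


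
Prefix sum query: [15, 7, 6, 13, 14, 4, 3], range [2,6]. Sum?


Prefix sums: [0, 15, 22, 28, 41, 55, 59, 62]
Sum[2..6] = prefix[7] - prefix[2] = 62 - 22 = 40


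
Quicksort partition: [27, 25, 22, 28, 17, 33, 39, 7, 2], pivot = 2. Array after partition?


Elements <= 2 go left of pivot.
Result: [2, 25, 22, 28, 17, 33, 39, 7, 27], pivot at index 0


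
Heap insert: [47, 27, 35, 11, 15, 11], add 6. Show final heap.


Append 6: [47, 27, 35, 11, 15, 11, 6]
Bubble up: no swaps needed
Result: [47, 27, 35, 11, 15, 11, 6]


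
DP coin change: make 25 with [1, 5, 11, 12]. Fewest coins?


dp[0]=0; dp[i]=1+min(dp[i-c] for c in coins)
...dp[20]=4, dp[21]=3, dp[22]=2, dp[23]=2, dp[24]=2, dp[25]=3
Minimum coins for 25 = 3


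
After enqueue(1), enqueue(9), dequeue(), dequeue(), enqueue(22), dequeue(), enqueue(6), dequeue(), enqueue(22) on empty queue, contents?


enqueue(1) -> [1]
enqueue(9) -> [1, 9]
dequeue() returns 1 -> [9]
dequeue() returns 9 -> []
enqueue(22) -> [22]
dequeue() returns 22 -> []
enqueue(6) -> [6]
dequeue() returns 6 -> []
enqueue(22) -> [22]
Final queue (front to back): [22]


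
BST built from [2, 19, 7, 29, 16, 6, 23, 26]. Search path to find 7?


BST root = 2
Search for 7: compare at each node
Path: [2, 19, 7]


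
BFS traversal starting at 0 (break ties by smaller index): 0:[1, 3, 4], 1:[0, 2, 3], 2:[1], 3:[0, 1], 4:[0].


BFS queue: start with [0]
Visit order: [0, 1, 3, 4, 2]


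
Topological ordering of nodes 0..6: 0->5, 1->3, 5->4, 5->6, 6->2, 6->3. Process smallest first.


Kahn's algorithm, process smallest node first
Order: [0, 1, 5, 4, 6, 2, 3]


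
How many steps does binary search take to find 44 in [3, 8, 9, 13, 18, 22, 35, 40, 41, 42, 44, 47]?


Search for 44:
[0,11] mid=5 arr[5]=22
[6,11] mid=8 arr[8]=41
[9,11] mid=10 arr[10]=44
Total: 3 comparisons


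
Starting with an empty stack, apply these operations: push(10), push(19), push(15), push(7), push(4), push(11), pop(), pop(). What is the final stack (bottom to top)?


push(10) -> [10]
push(19) -> [10, 19]
push(15) -> [10, 19, 15]
push(7) -> [10, 19, 15, 7]
push(4) -> [10, 19, 15, 7, 4]
push(11) -> [10, 19, 15, 7, 4, 11]
pop() returns 11 -> [10, 19, 15, 7, 4]
pop() returns 4 -> [10, 19, 15, 7]
Final stack (bottom to top): [10, 19, 15, 7]


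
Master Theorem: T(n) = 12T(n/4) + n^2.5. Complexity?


a=12, b=4, c=2.5. log_4(12)=1.792 < c=2.5. Case 3: O(n^c) = O(n^2.500)
Complexity: O(n^2.500)


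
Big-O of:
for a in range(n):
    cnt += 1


Per nesting level: O(n) = O(n)
Complexity: O(n)


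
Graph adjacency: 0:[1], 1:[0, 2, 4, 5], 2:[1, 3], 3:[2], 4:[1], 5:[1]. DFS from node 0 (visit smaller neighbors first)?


DFS stack-based: start with [0]
Visit order: [0, 1, 2, 3, 4, 5]


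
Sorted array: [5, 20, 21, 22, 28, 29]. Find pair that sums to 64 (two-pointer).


Two pointers: lo=0, hi=5
No pair sums to 64


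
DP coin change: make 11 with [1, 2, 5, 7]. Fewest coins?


dp[0]=0; dp[i]=1+min(dp[i-c] for c in coins)
...dp[6]=2, dp[7]=1, dp[8]=2, dp[9]=2, dp[10]=2, dp[11]=3
Minimum coins for 11 = 3


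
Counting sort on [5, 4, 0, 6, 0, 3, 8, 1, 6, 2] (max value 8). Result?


Count array: [2, 1, 1, 1, 1, 1, 2, 0, 1]
Reconstruct: [0, 0, 1, 2, 3, 4, 5, 6, 6, 8]


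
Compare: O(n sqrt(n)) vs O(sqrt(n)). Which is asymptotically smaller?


sublinear grows slower than n^1.5
O(sqrt(n)) is asymptotically smaller; O(n sqrt(n)) grows faster


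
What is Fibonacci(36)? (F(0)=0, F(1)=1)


F(n)=F(n-1)+F(n-2)
...F(34)=5702887, F(35)=9227465, F(36)=14930352


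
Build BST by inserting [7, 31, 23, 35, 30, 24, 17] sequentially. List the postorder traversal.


Root = 7; build tree by BST insertion.
Postorder traversal: [17, 24, 30, 23, 35, 31, 7]


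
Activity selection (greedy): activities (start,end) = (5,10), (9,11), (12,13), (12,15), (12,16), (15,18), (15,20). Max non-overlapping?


Greedy: pick earliest-ending, then skip overlaps.
Selected (3 activities): [(5, 10), (12, 13), (15, 18)]


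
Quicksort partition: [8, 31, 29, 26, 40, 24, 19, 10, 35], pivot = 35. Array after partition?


Elements <= 35 go left of pivot.
Result: [8, 31, 29, 26, 24, 19, 10, 35, 40], pivot at index 7


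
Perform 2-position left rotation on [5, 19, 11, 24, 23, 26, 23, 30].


Left rotate by 2: [11, 24, 23, 26, 23, 30, 5, 19]


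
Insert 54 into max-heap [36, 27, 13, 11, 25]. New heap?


Append 54: [36, 27, 13, 11, 25, 54]
Bubble up: swap idx 5(54) with idx 2(13); swap idx 2(54) with idx 0(36)
Result: [54, 27, 36, 11, 25, 13]


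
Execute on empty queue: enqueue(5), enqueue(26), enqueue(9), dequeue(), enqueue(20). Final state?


enqueue(5) -> [5]
enqueue(26) -> [5, 26]
enqueue(9) -> [5, 26, 9]
dequeue() returns 5 -> [26, 9]
enqueue(20) -> [26, 9, 20]
Final queue (front to back): [26, 9, 20]


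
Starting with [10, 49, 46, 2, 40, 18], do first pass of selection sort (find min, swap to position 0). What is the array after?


After one pass: [2, 49, 46, 10, 40, 18]


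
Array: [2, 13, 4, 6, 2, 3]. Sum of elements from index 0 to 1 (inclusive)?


Prefix sums: [0, 2, 15, 19, 25, 27, 30]
Sum[0..1] = prefix[2] - prefix[0] = 15 - 0 = 15


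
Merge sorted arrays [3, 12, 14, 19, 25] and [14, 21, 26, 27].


Compare heads, take smaller each step.
Merged: [3, 12, 14, 14, 19, 21, 25, 26, 27]


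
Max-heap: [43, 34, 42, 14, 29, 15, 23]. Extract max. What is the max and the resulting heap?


Max = 43
Replace root with last, heapify down
Resulting heap: [42, 34, 23, 14, 29, 15]


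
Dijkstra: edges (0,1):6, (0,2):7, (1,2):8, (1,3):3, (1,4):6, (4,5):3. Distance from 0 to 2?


Dijkstra from 0:
Distances: {0: 0, 1: 6, 2: 7, 3: 9, 4: 12, 5: 15}
Shortest distance to 2 = 7, path = [0, 2]


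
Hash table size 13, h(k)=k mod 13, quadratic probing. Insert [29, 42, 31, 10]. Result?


Insertions: 29->slot 3; 42->slot 4; 31->slot 5; 10->slot 10
Table: [None, None, None, 29, 42, 31, None, None, None, None, 10, None, None]


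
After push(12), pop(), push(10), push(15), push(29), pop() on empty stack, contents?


push(12) -> [12]
pop() returns 12 -> []
push(10) -> [10]
push(15) -> [10, 15]
push(29) -> [10, 15, 29]
pop() returns 29 -> [10, 15]
Final stack (bottom to top): [10, 15]


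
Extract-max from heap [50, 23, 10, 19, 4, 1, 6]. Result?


Max = 50
Replace root with last, heapify down
Resulting heap: [23, 19, 10, 6, 4, 1]


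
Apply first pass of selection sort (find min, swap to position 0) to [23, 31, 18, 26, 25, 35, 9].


After one pass: [9, 31, 18, 26, 25, 35, 23]


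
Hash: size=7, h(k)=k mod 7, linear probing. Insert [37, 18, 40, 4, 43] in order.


Insertions: 37->slot 2; 18->slot 4; 40->slot 5; 4->slot 6; 43->slot 1
Table: [None, 43, 37, None, 18, 40, 4]


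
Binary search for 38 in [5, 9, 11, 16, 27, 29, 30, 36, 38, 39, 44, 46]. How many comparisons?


Search for 38:
[0,11] mid=5 arr[5]=29
[6,11] mid=8 arr[8]=38
Total: 2 comparisons


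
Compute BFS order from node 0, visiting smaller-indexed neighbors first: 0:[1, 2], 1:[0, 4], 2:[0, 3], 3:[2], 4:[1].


BFS queue: start with [0]
Visit order: [0, 1, 2, 4, 3]


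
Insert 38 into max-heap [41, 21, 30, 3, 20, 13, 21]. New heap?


Append 38: [41, 21, 30, 3, 20, 13, 21, 38]
Bubble up: swap idx 7(38) with idx 3(3); swap idx 3(38) with idx 1(21)
Result: [41, 38, 30, 21, 20, 13, 21, 3]


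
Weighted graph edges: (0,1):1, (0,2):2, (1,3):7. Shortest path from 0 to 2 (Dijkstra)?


Dijkstra from 0:
Distances: {0: 0, 1: 1, 2: 2, 3: 8}
Shortest distance to 2 = 2, path = [0, 2]


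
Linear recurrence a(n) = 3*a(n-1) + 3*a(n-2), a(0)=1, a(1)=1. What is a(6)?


Build bottom-up:
...a(4)=81, a(5)=306, a(6)=3*306+3*81=1161


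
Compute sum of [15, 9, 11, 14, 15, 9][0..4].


Prefix sums: [0, 15, 24, 35, 49, 64, 73]
Sum[0..4] = prefix[5] - prefix[0] = 64 - 0 = 64


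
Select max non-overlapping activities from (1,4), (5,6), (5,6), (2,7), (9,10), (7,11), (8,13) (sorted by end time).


Greedy: pick earliest-ending, then skip overlaps.
Selected (3 activities): [(1, 4), (5, 6), (9, 10)]


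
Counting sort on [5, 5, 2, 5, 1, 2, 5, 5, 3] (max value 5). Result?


Count array: [0, 1, 2, 1, 0, 5]
Reconstruct: [1, 2, 2, 3, 5, 5, 5, 5, 5]


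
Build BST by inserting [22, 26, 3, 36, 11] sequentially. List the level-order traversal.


Root = 22; build tree by BST insertion.
Level-Order traversal: [22, 3, 26, 11, 36]


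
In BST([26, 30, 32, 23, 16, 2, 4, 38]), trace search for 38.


BST root = 26
Search for 38: compare at each node
Path: [26, 30, 32, 38]


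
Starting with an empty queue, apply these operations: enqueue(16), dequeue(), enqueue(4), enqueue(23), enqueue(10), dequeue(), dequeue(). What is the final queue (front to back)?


enqueue(16) -> [16]
dequeue() returns 16 -> []
enqueue(4) -> [4]
enqueue(23) -> [4, 23]
enqueue(10) -> [4, 23, 10]
dequeue() returns 4 -> [23, 10]
dequeue() returns 23 -> [10]
Final queue (front to back): [10]


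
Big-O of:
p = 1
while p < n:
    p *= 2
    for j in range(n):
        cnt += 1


Per nesting level: O(log n) * O(n) = O(n log n)
Complexity: O(n log n)


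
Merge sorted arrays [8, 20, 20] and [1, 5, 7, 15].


Compare heads, take smaller each step.
Merged: [1, 5, 7, 8, 15, 20, 20]


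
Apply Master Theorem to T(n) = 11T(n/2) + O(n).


a=11, b=2, c=1. log_2(11)=3.459 > c=1. Case 1: O(n^log_b(a)) = O(n^3.459)
Complexity: O(n^3.459)


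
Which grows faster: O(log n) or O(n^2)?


logarithmic grows slower than quadratic
O(log n) is asymptotically smaller; O(n^2) grows faster


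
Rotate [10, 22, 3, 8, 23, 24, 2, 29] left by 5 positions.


Left rotate by 5: [24, 2, 29, 10, 22, 3, 8, 23]


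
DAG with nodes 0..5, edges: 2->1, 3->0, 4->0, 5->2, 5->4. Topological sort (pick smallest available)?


Kahn's algorithm, process smallest node first
Order: [3, 5, 2, 1, 4, 0]


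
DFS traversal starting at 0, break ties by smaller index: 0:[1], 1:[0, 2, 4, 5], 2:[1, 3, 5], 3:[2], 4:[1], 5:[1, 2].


DFS stack-based: start with [0]
Visit order: [0, 1, 2, 3, 5, 4]


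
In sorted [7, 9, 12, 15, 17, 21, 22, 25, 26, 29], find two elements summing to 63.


Two pointers: lo=0, hi=9
No pair sums to 63


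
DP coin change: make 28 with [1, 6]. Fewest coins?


dp[0]=0; dp[i]=1+min(dp[i-c] for c in coins)
...dp[23]=8, dp[24]=4, dp[25]=5, dp[26]=6, dp[27]=7, dp[28]=8
Minimum coins for 28 = 8


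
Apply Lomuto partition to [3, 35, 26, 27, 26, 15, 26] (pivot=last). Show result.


Elements <= 26 go left of pivot.
Result: [3, 26, 26, 15, 26, 27, 35], pivot at index 4


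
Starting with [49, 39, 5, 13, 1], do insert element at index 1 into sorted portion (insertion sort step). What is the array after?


After one pass: [39, 49, 5, 13, 1]


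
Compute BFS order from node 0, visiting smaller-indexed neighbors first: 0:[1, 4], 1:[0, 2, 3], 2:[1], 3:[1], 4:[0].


BFS queue: start with [0]
Visit order: [0, 1, 4, 2, 3]


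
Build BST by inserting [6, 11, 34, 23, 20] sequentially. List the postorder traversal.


Root = 6; build tree by BST insertion.
Postorder traversal: [20, 23, 34, 11, 6]


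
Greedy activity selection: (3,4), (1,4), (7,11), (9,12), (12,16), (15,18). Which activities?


Greedy: pick earliest-ending, then skip overlaps.
Selected (3 activities): [(3, 4), (7, 11), (12, 16)]


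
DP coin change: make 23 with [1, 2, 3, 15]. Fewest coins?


dp[0]=0; dp[i]=1+min(dp[i-c] for c in coins)
...dp[18]=2, dp[19]=3, dp[20]=3, dp[21]=3, dp[22]=4, dp[23]=4
Minimum coins for 23 = 4


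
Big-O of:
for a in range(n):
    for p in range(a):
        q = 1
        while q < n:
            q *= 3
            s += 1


Per nesting level: O(n) * O(n) [triangular over a] * O(log n) = O(n^2 log n)
Complexity: O(n^2 log n)


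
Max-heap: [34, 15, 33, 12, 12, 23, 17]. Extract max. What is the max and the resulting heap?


Max = 34
Replace root with last, heapify down
Resulting heap: [33, 15, 23, 12, 12, 17]


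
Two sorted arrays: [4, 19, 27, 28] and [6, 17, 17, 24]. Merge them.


Compare heads, take smaller each step.
Merged: [4, 6, 17, 17, 19, 24, 27, 28]


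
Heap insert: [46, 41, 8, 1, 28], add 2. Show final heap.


Append 2: [46, 41, 8, 1, 28, 2]
Bubble up: no swaps needed
Result: [46, 41, 8, 1, 28, 2]


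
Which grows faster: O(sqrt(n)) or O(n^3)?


sublinear grows slower than cubic
O(sqrt(n)) is asymptotically smaller; O(n^3) grows faster


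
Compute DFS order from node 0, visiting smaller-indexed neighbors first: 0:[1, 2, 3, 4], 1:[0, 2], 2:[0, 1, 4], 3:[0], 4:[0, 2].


DFS stack-based: start with [0]
Visit order: [0, 1, 2, 4, 3]


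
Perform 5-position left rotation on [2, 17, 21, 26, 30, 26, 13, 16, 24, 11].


Left rotate by 5: [26, 13, 16, 24, 11, 2, 17, 21, 26, 30]


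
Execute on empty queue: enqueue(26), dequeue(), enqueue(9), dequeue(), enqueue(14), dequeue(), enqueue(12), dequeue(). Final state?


enqueue(26) -> [26]
dequeue() returns 26 -> []
enqueue(9) -> [9]
dequeue() returns 9 -> []
enqueue(14) -> [14]
dequeue() returns 14 -> []
enqueue(12) -> [12]
dequeue() returns 12 -> []
Final queue (front to back): []


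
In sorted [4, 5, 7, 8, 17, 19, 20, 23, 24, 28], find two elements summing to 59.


Two pointers: lo=0, hi=9
No pair sums to 59


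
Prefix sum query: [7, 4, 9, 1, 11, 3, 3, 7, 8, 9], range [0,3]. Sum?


Prefix sums: [0, 7, 11, 20, 21, 32, 35, 38, 45, 53, 62]
Sum[0..3] = prefix[4] - prefix[0] = 21 - 0 = 21


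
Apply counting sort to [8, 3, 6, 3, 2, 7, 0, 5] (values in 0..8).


Count array: [1, 0, 1, 2, 0, 1, 1, 1, 1]
Reconstruct: [0, 2, 3, 3, 5, 6, 7, 8]


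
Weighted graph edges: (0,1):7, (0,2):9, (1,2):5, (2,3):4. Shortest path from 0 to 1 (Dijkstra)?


Dijkstra from 0:
Distances: {0: 0, 1: 7, 2: 9, 3: 13}
Shortest distance to 1 = 7, path = [0, 1]


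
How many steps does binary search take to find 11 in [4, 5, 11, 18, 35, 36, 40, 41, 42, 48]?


Search for 11:
[0,9] mid=4 arr[4]=35
[0,3] mid=1 arr[1]=5
[2,3] mid=2 arr[2]=11
Total: 3 comparisons


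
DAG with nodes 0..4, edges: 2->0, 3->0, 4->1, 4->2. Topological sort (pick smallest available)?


Kahn's algorithm, process smallest node first
Order: [3, 4, 1, 2, 0]


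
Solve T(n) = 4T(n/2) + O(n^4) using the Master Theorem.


a=4, b=2, c=4. log_2(4)=2 < c=4. Case 3: O(n^c) = O(n^4)
Complexity: O(n^4)


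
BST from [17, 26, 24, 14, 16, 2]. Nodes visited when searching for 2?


BST root = 17
Search for 2: compare at each node
Path: [17, 14, 2]


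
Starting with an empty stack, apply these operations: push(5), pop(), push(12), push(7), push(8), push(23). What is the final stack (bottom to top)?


push(5) -> [5]
pop() returns 5 -> []
push(12) -> [12]
push(7) -> [12, 7]
push(8) -> [12, 7, 8]
push(23) -> [12, 7, 8, 23]
Final stack (bottom to top): [12, 7, 8, 23]


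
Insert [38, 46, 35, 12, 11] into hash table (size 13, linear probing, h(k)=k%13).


Insertions: 38->slot 12; 46->slot 7; 35->slot 9; 12->slot 0; 11->slot 11
Table: [12, None, None, None, None, None, None, 46, None, 35, None, 11, 38]


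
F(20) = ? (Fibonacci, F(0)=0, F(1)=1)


F(n)=F(n-1)+F(n-2)
...F(18)=2584, F(19)=4181, F(20)=6765


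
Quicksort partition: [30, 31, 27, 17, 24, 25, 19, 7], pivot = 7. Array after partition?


Elements <= 7 go left of pivot.
Result: [7, 31, 27, 17, 24, 25, 19, 30], pivot at index 0


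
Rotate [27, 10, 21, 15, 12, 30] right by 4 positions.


Right rotate by 4: [21, 15, 12, 30, 27, 10]


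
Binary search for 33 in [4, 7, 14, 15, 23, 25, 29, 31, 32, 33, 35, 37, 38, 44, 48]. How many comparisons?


Search for 33:
[0,14] mid=7 arr[7]=31
[8,14] mid=11 arr[11]=37
[8,10] mid=9 arr[9]=33
Total: 3 comparisons


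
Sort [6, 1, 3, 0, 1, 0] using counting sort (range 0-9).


Count array: [2, 2, 0, 1, 0, 0, 1, 0, 0, 0]
Reconstruct: [0, 0, 1, 1, 3, 6]


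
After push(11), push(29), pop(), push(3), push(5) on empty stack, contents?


push(11) -> [11]
push(29) -> [11, 29]
pop() returns 29 -> [11]
push(3) -> [11, 3]
push(5) -> [11, 3, 5]
Final stack (bottom to top): [11, 3, 5]


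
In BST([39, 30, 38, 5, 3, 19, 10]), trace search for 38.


BST root = 39
Search for 38: compare at each node
Path: [39, 30, 38]


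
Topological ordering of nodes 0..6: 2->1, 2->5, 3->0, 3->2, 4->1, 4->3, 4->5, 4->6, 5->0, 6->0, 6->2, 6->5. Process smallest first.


Kahn's algorithm, process smallest node first
Order: [4, 3, 6, 2, 1, 5, 0]
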